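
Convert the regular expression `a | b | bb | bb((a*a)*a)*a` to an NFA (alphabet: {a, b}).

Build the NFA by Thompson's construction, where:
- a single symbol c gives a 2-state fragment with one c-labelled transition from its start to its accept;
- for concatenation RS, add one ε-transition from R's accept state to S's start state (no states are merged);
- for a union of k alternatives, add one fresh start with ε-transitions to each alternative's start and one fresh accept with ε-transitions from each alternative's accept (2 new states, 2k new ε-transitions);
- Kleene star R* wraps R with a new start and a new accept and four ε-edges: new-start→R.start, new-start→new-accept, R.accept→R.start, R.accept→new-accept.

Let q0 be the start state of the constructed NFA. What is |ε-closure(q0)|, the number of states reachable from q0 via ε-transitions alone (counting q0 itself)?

Work bottom-up. For each fragment F, track |ε-closure(F.start)| and whether F's accept lies in that closure (i.e. whether F accepts ε). A single-symbol fragment has closure size 1 and does not accept ε.
  bb — C equals the left operand's closure size = 1 (its accept is not ε-reachable, so the closure stops there)
  a* — C = 1 (new start) + 1 (body) + 1 (new accept) = 3
  a*a — the left operand accepts ε, so the closure extends into the next operand (via the concat ε-link); C = 3 + 1 = 4
  (a*a)* — new start has ε-edges to the inner start and to the new accept, so C = 2 + 4 = 6
  (a*a)*a — C = 6 + 1 = 7 (closure spills across the concat boundary because the left factor accepts ε)
  ((a*a)*a)* — the star's fresh start ε-reaches both the body's start and the fresh accept: C = 2 + 7 = 9
  bb((a*a)*a)*a — C equals the left operand's closure size = 1 (its accept is not ε-reachable, so the closure stops there)
  a | b | bb | bb((a*a)*a)*a — new start ε-reaches every alternative's start; none of them accept ε, so the new accept is not reached: C = 1 + 1 + 1 + 1 + 1 = 5

5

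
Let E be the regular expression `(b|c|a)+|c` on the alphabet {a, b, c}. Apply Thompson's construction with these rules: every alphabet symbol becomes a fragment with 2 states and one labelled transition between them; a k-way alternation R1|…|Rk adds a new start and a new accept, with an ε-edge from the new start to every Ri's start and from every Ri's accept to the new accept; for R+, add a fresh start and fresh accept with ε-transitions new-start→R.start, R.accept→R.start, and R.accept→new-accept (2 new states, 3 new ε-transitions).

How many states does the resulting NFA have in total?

Building bottom-up:
Each of the 4 symbol leaves contributes a 2-state fragment.
  b|c|a — 8 states
  (b|c|a)+ — 10 states
  (b|c|a)+|c — 14 states

14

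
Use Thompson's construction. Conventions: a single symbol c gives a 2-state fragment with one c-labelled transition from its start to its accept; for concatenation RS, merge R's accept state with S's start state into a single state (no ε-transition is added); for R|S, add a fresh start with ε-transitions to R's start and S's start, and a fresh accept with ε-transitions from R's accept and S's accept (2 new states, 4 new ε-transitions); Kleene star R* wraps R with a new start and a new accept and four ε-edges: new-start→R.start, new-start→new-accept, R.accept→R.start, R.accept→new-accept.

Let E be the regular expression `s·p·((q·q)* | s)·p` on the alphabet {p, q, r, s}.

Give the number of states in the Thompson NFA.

Recursing over subexpressions:
Each of the 6 symbol leaves contributes a 2-state fragment.
  q·q — 3 states
  (q·q)* — 5 states
  (q·q)* | s — 9 states
  s·p·((q·q)* | s)·p — 12 states

12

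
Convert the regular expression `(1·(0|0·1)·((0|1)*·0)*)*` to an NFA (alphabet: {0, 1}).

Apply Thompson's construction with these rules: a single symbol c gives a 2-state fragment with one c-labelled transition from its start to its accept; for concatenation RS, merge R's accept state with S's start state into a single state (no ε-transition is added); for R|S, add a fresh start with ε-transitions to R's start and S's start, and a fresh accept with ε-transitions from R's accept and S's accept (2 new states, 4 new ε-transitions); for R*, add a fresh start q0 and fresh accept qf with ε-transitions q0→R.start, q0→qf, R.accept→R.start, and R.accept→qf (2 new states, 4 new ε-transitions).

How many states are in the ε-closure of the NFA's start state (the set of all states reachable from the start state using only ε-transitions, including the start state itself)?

3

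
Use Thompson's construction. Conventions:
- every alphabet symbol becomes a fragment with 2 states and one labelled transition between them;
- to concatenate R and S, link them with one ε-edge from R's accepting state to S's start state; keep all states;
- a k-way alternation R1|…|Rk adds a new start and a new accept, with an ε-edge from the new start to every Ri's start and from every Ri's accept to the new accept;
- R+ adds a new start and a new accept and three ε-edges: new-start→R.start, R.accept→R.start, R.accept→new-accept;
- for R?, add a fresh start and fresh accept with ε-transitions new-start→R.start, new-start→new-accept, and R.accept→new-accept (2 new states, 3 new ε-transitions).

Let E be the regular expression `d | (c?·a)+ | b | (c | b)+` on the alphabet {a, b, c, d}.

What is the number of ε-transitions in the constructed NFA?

22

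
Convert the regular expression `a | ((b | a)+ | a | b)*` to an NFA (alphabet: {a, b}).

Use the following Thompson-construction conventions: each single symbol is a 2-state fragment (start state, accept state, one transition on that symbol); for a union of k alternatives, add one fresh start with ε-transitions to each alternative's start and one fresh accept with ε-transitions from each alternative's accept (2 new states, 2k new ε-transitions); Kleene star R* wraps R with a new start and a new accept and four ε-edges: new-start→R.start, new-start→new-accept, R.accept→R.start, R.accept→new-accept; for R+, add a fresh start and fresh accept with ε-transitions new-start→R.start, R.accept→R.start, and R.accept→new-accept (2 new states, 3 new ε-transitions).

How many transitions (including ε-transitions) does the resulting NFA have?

Per subexpression:
Each of the 5 symbol leaves contributes 1 transition (1 symbol, 0 ε).
  b | a → 6 transitions (2 symbol, 4 ε)
  (b | a)+ → 9 transitions (2 symbol, 7 ε)
  (b | a)+ | a | b → 17 transitions (4 symbol, 13 ε)
  ((b | a)+ | a | b)* → 21 transitions (4 symbol, 17 ε)
  a | ((b | a)+ | a | b)* → 26 transitions (5 symbol, 21 ε)

26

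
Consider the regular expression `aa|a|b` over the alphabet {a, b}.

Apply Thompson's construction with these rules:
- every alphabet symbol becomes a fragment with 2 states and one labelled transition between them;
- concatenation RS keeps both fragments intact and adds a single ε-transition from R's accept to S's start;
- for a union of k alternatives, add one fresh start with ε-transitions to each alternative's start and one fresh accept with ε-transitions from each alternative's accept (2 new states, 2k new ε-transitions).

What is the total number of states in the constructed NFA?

10

Building bottom-up:
Each of the 4 symbol leaves contributes a 2-state fragment.
  aa — 4 states
  aa|a|b — 10 states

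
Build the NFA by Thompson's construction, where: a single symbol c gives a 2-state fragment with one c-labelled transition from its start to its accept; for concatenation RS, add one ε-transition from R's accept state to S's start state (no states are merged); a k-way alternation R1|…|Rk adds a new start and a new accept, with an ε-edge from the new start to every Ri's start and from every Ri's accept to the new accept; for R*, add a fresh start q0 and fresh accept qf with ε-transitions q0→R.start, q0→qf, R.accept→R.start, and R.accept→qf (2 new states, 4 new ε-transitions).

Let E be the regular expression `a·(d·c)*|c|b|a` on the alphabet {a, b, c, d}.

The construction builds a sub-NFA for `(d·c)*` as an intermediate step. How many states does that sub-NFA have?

6

Fragment for `(d·c)*`:
Each of the 2 symbol leaves contributes a 2-state fragment.
  d·c : 4 states
  (d·c)* : 6 states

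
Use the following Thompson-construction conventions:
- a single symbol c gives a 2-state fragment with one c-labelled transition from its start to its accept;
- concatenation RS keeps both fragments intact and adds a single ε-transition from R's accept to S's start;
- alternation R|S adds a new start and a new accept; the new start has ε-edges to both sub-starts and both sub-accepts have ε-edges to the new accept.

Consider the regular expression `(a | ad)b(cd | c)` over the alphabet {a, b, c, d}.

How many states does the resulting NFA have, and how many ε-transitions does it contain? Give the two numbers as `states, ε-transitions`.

Recursing over subexpressions:
Each of the 7 symbol leaves contributes 2 states and 0 ε-transitions.
  ad : 4 states, 1 ε-transition
  a | ad : 8 states, 5 ε-transitions
  cd : 4 states, 1 ε-transition
  cd | c : 8 states, 5 ε-transitions
  (a | ad)b(cd | c) : 18 states, 12 ε-transitions

18, 12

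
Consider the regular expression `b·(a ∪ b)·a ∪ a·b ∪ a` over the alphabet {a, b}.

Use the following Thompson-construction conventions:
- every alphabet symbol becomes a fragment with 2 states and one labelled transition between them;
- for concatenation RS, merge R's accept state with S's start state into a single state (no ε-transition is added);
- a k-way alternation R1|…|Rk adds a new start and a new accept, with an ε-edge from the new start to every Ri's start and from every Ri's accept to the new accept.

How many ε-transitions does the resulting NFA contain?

By structural recursion:
Each of the 7 symbol leaves contributes 0 ε-transitions.
  a ∪ b → 4 ε-transitions
  b·(a ∪ b)·a → 4 ε-transitions
  a·b → 0 ε-transitions
  b·(a ∪ b)·a ∪ a·b ∪ a → 10 ε-transitions

10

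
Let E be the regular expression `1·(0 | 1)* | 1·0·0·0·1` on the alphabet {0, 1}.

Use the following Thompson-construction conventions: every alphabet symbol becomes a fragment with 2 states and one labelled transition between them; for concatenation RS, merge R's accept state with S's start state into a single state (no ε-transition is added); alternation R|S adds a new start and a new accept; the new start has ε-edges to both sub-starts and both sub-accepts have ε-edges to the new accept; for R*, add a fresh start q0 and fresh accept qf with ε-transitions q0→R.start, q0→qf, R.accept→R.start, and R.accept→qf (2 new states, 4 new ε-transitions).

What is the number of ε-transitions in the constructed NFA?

12

Recursing over subexpressions:
Each of the 8 symbol leaves contributes 0 ε-transitions.
  0 | 1 → 4 ε-transitions
  (0 | 1)* → 8 ε-transitions
  1·(0 | 1)* → 8 ε-transitions
  1·0·0·0·1 → 0 ε-transitions
  1·(0 | 1)* | 1·0·0·0·1 → 12 ε-transitions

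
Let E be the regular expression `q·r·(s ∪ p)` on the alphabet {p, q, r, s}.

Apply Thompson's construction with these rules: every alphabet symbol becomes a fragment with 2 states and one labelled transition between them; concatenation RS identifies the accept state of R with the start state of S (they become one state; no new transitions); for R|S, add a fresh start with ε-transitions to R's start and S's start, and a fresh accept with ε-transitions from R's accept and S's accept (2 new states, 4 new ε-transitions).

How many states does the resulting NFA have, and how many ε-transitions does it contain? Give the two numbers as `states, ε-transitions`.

8, 4

Bottom-up over the parse tree:
Each of the 4 symbol leaves contributes 2 states and 0 ε-transitions.
  s ∪ p = 6 states, 4 ε-transitions
  q·r·(s ∪ p) = 8 states, 4 ε-transitions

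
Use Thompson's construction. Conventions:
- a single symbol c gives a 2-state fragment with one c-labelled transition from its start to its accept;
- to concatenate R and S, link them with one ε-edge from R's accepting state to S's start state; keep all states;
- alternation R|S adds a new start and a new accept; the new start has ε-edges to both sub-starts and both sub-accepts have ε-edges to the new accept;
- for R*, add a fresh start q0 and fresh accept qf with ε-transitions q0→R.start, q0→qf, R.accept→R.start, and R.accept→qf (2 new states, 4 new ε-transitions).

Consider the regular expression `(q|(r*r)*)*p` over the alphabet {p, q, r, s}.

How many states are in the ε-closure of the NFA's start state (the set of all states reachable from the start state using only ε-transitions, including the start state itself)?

Let C(F) = |ε-closure(F.start)| within fragment F, and note whether F accepts ε. Symbol fragments have C = 1 and do not accept ε. Then:
  r* → new start has ε-edges to the inner start and to the new accept, so C = 2 + 1 = 3
  r*r → C = 3 + 1 = 4 (closure spills across the concat boundary because the left factor accepts ε)
  (r*r)* → the star's fresh start ε-reaches both the body's start and the fresh accept: C = 2 + 4 = 6
  q|(r*r)* → C = 1 (new start) + (1 + 6) + 1 (new accept, since some branch ε-reaches its own accept) = 9
  (q|(r*r)*)* → the star's fresh start ε-reaches both the body's start and the fresh accept: C = 2 + 9 = 11
  (q|(r*r)*)*p → C = 11 + 1 = 12 (closure spills across the concat boundary because the left factor accepts ε)

12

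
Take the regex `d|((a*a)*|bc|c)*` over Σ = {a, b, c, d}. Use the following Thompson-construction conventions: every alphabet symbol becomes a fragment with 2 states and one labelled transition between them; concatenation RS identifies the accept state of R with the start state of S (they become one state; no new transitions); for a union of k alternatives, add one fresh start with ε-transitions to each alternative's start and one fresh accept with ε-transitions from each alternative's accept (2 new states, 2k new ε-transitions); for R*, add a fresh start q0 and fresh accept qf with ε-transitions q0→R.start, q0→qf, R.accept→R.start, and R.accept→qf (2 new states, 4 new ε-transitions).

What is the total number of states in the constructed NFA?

Recursing over subexpressions:
Each of the 6 symbol leaves contributes a 2-state fragment.
  a* : 4 states
  a*a : 5 states
  (a*a)* : 7 states
  bc : 3 states
  (a*a)*|bc|c : 14 states
  ((a*a)*|bc|c)* : 16 states
  d|((a*a)*|bc|c)* : 20 states

20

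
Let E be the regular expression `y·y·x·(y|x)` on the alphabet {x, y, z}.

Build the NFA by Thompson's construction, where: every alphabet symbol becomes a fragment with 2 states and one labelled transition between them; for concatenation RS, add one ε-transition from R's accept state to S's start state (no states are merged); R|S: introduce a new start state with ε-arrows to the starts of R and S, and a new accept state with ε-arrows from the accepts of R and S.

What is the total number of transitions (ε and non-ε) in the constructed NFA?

12

By structural recursion:
Each of the 5 symbol leaves contributes 1 transition (1 symbol, 0 ε).
  y|x — 6 transitions (2 symbol, 4 ε)
  y·y·x·(y|x) — 12 transitions (5 symbol, 7 ε)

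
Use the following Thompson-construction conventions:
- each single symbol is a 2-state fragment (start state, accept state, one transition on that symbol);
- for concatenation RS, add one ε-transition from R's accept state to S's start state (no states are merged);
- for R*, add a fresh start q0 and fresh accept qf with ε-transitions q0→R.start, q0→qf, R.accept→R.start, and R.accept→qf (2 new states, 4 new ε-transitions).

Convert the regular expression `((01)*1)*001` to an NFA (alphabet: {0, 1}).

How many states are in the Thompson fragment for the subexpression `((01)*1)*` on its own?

10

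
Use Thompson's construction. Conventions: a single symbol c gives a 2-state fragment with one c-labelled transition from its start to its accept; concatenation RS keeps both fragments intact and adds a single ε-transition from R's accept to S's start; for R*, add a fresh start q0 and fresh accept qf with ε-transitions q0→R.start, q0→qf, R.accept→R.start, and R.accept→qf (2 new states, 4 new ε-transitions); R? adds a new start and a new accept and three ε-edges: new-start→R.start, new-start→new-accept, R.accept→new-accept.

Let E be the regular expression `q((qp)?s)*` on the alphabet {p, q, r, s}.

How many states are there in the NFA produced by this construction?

12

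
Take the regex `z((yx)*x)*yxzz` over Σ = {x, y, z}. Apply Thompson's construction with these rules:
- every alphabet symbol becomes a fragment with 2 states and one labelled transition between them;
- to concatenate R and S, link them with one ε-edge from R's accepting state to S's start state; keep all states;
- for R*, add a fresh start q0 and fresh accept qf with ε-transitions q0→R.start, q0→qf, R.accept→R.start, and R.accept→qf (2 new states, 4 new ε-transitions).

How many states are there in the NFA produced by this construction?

Building bottom-up:
Each of the 8 symbol leaves contributes a 2-state fragment.
  yx = 4 states
  (yx)* = 6 states
  (yx)*x = 8 states
  ((yx)*x)* = 10 states
  z((yx)*x)*yxzz = 20 states

20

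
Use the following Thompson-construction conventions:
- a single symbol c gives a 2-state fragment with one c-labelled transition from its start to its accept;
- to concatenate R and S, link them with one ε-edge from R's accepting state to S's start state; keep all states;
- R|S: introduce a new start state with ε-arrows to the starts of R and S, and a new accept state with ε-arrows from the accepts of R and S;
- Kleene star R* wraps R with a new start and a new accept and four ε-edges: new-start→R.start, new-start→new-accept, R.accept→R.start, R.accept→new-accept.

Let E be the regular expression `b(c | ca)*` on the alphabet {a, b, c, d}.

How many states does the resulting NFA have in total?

By structural recursion:
Each of the 4 symbol leaves contributes a 2-state fragment.
  ca = 4 states
  c | ca = 8 states
  (c | ca)* = 10 states
  b(c | ca)* = 12 states

12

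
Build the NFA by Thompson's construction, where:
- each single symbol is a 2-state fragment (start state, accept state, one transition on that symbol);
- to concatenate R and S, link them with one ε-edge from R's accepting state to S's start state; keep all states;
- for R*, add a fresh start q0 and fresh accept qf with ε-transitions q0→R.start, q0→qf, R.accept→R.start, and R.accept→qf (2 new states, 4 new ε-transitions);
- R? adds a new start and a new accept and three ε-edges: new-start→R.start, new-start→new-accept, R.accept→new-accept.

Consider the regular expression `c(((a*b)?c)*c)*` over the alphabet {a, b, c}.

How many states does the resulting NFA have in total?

Per subexpression:
Each of the 5 symbol leaves contributes a 2-state fragment.
  a* : 4 states
  a*b : 6 states
  (a*b)? : 8 states
  (a*b)?c : 10 states
  ((a*b)?c)* : 12 states
  ((a*b)?c)*c : 14 states
  (((a*b)?c)*c)* : 16 states
  c(((a*b)?c)*c)* : 18 states

18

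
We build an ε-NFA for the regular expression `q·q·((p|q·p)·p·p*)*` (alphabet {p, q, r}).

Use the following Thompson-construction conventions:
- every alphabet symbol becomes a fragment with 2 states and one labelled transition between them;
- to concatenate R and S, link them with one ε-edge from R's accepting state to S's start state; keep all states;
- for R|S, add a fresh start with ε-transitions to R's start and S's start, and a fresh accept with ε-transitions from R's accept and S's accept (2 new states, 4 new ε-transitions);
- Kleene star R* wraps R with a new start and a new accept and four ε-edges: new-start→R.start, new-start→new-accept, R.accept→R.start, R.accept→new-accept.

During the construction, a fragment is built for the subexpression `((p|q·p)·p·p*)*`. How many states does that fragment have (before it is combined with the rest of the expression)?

16

Fragment for `((p|q·p)·p·p*)*`:
Each of the 5 symbol leaves contributes a 2-state fragment.
  q·p — 4 states
  p|q·p — 8 states
  p* — 4 states
  (p|q·p)·p·p* — 14 states
  ((p|q·p)·p·p*)* — 16 states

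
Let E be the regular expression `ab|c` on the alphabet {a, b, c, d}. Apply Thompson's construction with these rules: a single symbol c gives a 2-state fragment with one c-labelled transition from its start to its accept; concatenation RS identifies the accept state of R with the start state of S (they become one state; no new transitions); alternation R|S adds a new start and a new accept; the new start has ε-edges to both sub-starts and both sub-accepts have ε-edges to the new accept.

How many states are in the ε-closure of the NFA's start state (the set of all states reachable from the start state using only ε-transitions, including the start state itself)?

3

Work bottom-up. For each fragment F, track |ε-closure(F.start)| and whether F's accept lies in that closure (i.e. whether F accepts ε). A single-symbol fragment has closure size 1 and does not accept ε.
  ab — same as the first factor's closure: |ε-closure| = 1
  ab|c — |ε-closure| = 1 + 1 + 1 = 3 (the new accept is not ε-reachable since no branch accepts ε)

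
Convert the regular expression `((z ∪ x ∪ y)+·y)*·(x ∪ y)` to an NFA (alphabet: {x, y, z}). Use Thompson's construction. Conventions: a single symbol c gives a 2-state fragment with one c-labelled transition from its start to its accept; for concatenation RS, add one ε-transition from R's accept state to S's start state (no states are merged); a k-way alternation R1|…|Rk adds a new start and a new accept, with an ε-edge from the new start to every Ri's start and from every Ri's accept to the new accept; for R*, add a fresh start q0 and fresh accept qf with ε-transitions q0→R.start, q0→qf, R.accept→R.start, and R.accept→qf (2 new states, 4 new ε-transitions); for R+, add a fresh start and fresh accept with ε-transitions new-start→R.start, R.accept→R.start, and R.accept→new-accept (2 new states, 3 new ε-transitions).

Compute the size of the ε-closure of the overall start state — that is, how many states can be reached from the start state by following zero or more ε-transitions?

10

Let C(F) = |ε-closure(F.start)| within fragment F, and note whether F accepts ε. Symbol fragments have C = 1 and do not accept ε. Then:
  z ∪ x ∪ y → new start ε-reaches every alternative's start; none of them accept ε, so the new accept is not reached: C = 1 + 1 + 1 + 1 = 4
  (z ∪ x ∪ y)+ → C = 1 + 4 = 5 (the body doesn't accept ε, so the new accept is not reached)
  (z ∪ x ∪ y)+·y → C equals the left operand's closure size = 5 (its accept is not ε-reachable, so the closure stops there)
  ((z ∪ x ∪ y)+·y)* → new start has ε-edges to the inner start and to the new accept, so C = 2 + 5 = 7
  x ∪ y → C = 1 + 1 + 1 = 3 (the new accept is not ε-reachable since no branch accepts ε)
  ((z ∪ x ∪ y)+·y)*·(x ∪ y) → the left operand accepts ε, so the closure extends into the next operand (via the concat ε-link); C = 7 + 3 = 10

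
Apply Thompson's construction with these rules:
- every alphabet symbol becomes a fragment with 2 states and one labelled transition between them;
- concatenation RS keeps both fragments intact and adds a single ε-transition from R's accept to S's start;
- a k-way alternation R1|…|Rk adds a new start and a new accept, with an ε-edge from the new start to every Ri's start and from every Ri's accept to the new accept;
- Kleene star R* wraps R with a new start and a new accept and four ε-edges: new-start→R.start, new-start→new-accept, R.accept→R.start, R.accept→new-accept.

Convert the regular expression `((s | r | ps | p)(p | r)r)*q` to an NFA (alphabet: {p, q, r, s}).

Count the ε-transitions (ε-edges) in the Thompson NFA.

Per subexpression:
Each of the 9 symbol leaves contributes 0 ε-transitions.
  ps : 1 ε-transition
  s | r | ps | p : 9 ε-transitions
  p | r : 4 ε-transitions
  (s | r | ps | p)(p | r)r : 15 ε-transitions
  ((s | r | ps | p)(p | r)r)* : 19 ε-transitions
  ((s | r | ps | p)(p | r)r)*q : 20 ε-transitions

20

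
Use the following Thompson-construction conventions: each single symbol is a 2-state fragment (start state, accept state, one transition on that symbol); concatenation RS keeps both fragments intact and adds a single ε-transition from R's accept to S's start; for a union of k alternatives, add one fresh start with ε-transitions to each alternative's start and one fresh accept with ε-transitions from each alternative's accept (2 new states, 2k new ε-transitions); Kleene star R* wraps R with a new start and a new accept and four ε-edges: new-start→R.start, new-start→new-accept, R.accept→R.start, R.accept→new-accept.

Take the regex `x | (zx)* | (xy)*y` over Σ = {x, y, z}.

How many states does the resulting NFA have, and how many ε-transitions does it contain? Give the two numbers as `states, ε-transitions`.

By structural recursion:
Each of the 6 symbol leaves contributes 2 states and 0 ε-transitions.
  zx → 4 states, 1 ε-transition
  (zx)* → 6 states, 5 ε-transitions
  xy → 4 states, 1 ε-transition
  (xy)* → 6 states, 5 ε-transitions
  (xy)*y → 8 states, 6 ε-transitions
  x | (zx)* | (xy)*y → 18 states, 17 ε-transitions

18, 17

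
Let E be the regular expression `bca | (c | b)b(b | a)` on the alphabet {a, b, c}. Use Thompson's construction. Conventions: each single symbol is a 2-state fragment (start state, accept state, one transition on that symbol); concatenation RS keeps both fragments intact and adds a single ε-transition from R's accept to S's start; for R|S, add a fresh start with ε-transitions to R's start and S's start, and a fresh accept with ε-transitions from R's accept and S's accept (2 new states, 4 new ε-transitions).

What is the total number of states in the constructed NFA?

22

Bottom-up over the parse tree:
Each of the 8 symbol leaves contributes a 2-state fragment.
  bca : 6 states
  c | b : 6 states
  b | a : 6 states
  (c | b)b(b | a) : 14 states
  bca | (c | b)b(b | a) : 22 states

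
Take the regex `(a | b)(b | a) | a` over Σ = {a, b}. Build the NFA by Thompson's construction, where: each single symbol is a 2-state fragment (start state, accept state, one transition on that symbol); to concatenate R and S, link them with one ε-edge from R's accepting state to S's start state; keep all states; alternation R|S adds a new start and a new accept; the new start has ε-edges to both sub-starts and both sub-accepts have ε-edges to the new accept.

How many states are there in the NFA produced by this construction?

Per subexpression:
Each of the 5 symbol leaves contributes a 2-state fragment.
  a | b = 6 states
  b | a = 6 states
  (a | b)(b | a) = 12 states
  (a | b)(b | a) | a = 16 states

16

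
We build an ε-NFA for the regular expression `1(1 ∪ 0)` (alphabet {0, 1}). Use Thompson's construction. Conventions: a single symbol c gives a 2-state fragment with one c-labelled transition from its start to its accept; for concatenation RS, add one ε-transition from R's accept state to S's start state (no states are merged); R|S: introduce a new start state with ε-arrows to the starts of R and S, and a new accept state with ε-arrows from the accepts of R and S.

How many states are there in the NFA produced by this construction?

Per subexpression:
Each of the 3 symbol leaves contributes a 2-state fragment.
  1 ∪ 0 : 6 states
  1(1 ∪ 0) : 8 states

8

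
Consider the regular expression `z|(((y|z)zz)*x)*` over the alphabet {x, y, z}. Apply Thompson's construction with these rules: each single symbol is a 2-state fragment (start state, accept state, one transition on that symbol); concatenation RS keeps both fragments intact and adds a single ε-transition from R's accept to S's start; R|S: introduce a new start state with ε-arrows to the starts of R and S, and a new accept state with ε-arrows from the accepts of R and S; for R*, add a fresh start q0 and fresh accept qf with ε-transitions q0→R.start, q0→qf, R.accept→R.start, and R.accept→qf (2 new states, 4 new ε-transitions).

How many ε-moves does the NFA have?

Recursing over subexpressions:
Each of the 6 symbol leaves contributes 0 ε-transitions.
  y|z : 4 ε-transitions
  (y|z)zz : 6 ε-transitions
  ((y|z)zz)* : 10 ε-transitions
  ((y|z)zz)*x : 11 ε-transitions
  (((y|z)zz)*x)* : 15 ε-transitions
  z|(((y|z)zz)*x)* : 19 ε-transitions

19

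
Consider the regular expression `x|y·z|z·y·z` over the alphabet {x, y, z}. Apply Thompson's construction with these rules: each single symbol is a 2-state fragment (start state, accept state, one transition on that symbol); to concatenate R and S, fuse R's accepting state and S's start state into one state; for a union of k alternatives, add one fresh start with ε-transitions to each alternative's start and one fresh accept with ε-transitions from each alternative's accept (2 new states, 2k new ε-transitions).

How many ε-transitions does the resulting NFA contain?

6

Bottom-up over the parse tree:
Each of the 6 symbol leaves contributes 0 ε-transitions.
  y·z : 0 ε-transitions
  z·y·z : 0 ε-transitions
  x|y·z|z·y·z : 6 ε-transitions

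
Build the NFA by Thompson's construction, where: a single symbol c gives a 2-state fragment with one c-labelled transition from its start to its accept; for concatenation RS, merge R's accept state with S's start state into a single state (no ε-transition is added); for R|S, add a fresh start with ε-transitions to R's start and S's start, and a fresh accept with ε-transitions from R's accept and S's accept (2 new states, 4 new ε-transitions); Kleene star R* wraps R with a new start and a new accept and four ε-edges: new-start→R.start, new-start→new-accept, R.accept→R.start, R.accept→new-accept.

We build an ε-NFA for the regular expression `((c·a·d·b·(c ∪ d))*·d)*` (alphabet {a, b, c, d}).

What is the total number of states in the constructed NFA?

15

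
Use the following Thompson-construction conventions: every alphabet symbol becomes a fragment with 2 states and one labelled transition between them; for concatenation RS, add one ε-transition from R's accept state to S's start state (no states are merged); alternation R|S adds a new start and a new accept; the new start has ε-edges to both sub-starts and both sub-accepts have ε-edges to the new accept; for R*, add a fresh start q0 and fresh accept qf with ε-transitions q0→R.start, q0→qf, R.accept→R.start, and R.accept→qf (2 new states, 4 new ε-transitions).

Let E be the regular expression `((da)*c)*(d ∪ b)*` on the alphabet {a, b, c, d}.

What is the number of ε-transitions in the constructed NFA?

Per subexpression:
Each of the 5 symbol leaves contributes 0 ε-transitions.
  da — 1 ε-transition
  (da)* — 5 ε-transitions
  (da)*c — 6 ε-transitions
  ((da)*c)* — 10 ε-transitions
  d ∪ b — 4 ε-transitions
  (d ∪ b)* — 8 ε-transitions
  ((da)*c)*(d ∪ b)* — 19 ε-transitions

19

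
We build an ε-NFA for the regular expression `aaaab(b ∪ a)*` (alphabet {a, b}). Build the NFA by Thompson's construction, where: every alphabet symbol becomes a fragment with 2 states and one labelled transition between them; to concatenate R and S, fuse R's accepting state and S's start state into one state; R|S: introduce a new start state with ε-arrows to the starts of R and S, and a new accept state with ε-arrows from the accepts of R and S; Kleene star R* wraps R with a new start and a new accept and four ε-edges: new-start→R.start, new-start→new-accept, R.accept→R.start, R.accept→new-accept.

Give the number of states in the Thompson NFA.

Building bottom-up:
Each of the 7 symbol leaves contributes a 2-state fragment.
  b ∪ a → 6 states
  (b ∪ a)* → 8 states
  aaaab(b ∪ a)* → 13 states

13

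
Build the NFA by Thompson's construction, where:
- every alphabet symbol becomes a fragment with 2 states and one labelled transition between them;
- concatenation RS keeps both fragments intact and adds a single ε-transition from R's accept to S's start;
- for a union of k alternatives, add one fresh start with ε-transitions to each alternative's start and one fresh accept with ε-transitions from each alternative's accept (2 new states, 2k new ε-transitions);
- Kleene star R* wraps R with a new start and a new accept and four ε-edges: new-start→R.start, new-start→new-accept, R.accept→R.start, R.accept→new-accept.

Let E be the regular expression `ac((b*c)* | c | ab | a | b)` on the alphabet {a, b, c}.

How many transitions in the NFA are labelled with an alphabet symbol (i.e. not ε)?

By structural recursion:
Each of the 9 symbol leaves contributes exactly 1 symbol transition.
  b* = 1 symbol transition
  b*c = 2 symbol transitions
  (b*c)* = 2 symbol transitions
  ab = 2 symbol transitions
  (b*c)* | c | ab | a | b = 7 symbol transitions
  ac((b*c)* | c | ab | a | b) = 9 symbol transitions

9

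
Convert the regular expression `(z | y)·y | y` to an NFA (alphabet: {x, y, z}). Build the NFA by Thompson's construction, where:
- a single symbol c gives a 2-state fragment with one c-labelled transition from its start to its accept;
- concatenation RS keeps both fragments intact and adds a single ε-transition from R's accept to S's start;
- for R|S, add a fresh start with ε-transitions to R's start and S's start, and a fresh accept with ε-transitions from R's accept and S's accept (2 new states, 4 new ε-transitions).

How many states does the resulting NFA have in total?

Per subexpression:
Each of the 4 symbol leaves contributes a 2-state fragment.
  z | y : 6 states
  (z | y)·y : 8 states
  (z | y)·y | y : 12 states

12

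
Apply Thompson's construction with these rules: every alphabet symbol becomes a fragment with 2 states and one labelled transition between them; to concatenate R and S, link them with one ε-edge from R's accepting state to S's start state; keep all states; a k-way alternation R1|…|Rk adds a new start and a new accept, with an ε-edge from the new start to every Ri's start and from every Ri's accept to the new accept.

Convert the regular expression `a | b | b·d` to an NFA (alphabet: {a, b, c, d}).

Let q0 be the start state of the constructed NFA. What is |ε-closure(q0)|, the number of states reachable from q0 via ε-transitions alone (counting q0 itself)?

Compute the ε-closure size of each fragment's start state recursively; a symbol fragment's start has no outgoing ε-edge, so its closure is just itself (size 1).
  b·d : same as the first factor's closure: |ε-closure| = 1
  a | b | b·d : new start ε-reaches every alternative's start; none of them accept ε, so the new accept is not reached: |ε-closure| = 1 + 1 + 1 + 1 = 4

4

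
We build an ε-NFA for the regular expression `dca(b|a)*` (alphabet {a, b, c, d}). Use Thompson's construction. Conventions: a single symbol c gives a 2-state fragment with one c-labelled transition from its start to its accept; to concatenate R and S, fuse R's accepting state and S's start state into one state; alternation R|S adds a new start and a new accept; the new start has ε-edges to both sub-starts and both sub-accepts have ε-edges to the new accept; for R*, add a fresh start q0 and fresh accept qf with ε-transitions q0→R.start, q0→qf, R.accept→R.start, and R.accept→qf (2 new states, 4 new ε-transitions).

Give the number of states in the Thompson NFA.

By structural recursion:
Each of the 5 symbol leaves contributes a 2-state fragment.
  b|a → 6 states
  (b|a)* → 8 states
  dca(b|a)* → 11 states

11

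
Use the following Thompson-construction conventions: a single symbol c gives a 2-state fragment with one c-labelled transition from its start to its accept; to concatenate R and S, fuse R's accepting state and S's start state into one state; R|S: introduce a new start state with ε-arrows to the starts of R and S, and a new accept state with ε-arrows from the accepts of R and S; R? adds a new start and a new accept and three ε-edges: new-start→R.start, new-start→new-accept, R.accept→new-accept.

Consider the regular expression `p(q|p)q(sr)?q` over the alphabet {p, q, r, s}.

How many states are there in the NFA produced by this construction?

Building bottom-up:
Each of the 7 symbol leaves contributes a 2-state fragment.
  q|p → 6 states
  sr → 3 states
  (sr)? → 5 states
  p(q|p)q(sr)?q → 13 states

13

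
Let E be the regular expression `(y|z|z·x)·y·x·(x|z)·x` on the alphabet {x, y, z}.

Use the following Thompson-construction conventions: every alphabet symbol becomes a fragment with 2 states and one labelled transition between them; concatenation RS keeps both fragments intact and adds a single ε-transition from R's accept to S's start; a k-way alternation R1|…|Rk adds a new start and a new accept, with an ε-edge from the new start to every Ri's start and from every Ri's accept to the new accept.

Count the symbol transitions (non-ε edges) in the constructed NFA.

Per subexpression:
Each of the 9 symbol leaves contributes exactly 1 symbol transition.
  z·x : 2 symbol transitions
  y|z|z·x : 4 symbol transitions
  x|z : 2 symbol transitions
  (y|z|z·x)·y·x·(x|z)·x : 9 symbol transitions

9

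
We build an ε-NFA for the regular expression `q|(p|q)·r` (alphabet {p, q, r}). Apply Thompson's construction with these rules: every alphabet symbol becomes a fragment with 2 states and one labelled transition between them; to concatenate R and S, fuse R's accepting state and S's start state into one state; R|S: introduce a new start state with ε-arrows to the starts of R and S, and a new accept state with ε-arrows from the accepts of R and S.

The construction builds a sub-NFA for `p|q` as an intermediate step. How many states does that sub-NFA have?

Fragment for `p|q`:
Each of the 2 symbol leaves contributes a 2-state fragment.
  p|q : 6 states

6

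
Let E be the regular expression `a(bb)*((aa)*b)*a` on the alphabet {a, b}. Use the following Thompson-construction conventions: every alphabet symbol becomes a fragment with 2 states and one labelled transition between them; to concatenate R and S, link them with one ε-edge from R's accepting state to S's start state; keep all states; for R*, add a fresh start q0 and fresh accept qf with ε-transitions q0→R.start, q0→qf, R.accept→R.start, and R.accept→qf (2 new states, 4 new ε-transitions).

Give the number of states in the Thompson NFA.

20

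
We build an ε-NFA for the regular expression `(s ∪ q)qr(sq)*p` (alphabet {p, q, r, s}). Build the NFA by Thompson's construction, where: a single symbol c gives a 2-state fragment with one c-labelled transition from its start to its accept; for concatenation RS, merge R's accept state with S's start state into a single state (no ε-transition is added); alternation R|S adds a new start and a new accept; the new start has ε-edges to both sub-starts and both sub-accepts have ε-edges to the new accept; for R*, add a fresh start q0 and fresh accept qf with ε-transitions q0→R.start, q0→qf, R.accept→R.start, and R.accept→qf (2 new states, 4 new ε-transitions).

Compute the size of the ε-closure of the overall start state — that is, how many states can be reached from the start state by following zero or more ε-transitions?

3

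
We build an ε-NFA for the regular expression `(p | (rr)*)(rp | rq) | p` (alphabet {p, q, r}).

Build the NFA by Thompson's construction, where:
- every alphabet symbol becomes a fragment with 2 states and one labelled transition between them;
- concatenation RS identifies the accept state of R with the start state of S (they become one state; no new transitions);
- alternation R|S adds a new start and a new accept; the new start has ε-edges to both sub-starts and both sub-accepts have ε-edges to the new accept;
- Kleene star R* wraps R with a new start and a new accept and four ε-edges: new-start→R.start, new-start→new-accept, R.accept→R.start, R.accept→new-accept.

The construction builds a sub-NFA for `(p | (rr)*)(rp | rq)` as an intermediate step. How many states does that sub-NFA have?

16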